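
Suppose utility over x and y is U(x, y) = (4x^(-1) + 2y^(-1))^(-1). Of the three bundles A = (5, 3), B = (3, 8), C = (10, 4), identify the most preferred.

Bundle C

Evaluate utility at each bundle:
U(A) = 0.682.
U(B) = 0.632.
U(C) = 1.111.
Highest utility is C, so C ≻ A ≻ B.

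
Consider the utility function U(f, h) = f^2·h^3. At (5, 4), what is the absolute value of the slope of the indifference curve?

MRS = 8/15

MU_f = 2·f·h^3 and MU_h = 3·f^2·h^2.
MRS = MU_f/MU_h = (2/3)·h/f.
At (5, 4): MRS = 8/15.
The indifference curve has slope −8/15 at this bundle.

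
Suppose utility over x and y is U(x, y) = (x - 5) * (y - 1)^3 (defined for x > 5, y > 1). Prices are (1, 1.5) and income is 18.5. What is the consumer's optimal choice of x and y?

MU_x = (y−1)^3, MU_y = 3·(x−5)·(y−1)^2.
MRS = (1/3)·(y−1)/(x−5).
Tangency: set MRS = p_x/p_y = 1/1.5 = 2/3.
So (1/3)·(y − 1)/(x − 5) = 2/3, i.e. (y − 1) = 2·(x − 5).
Rewrite the budget in excess-of-subsistence terms: 1·(x − 5) + 1.5·(y − 1) = 18.5 − 1·5 − 1.5·1 = 12.
Substituting, 4·(x − 5) = 12, so x − 5 = 3 and x* = 8.
Then y − 1 = 2·3 = 6, so y* = 7.

x* = 8, y* = 7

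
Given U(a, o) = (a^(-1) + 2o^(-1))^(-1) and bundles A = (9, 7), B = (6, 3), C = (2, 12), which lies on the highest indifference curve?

Bundle A

Evaluate utility at each bundle:
U(A) = 2.520.
U(B) = 1.200.
U(C) = 1.500.
Highest utility is A, so A ≻ C ≻ B.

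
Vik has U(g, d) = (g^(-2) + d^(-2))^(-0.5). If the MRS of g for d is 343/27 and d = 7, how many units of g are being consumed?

g = 3

For CES with ρ = -2, MRS = (d/g)^3.
Setting (7/g)^3 = 343/27 gives 7/g = 7/3 and g = 3.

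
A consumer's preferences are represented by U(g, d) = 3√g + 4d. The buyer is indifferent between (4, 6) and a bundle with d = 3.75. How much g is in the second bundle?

g = 25

U(4, 6) = 30.
Set U(g, 3.75) = 30 and solve.
With d = 3.75: 3√g = 30 − 4·3.75 = 15, so √g = 5 and g = 25.
Check: U(25, 3.75) = 30.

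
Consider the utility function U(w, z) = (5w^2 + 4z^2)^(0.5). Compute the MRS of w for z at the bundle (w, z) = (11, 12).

MRS = 55/48

For CES with ρ = 2, MRS = (5/4)·(z/w)^(-1).
At (11, 12): MRS = 55/48.
So at (11, 12) the consumer would give up 55/48 units of z for one more unit of w.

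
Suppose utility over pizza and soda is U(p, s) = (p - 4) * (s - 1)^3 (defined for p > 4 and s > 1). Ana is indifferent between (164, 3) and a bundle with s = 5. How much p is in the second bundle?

U(164, 3) = 1280.
Set U(p, 5) = 1280 and solve.
With s = 5: (5 − 1)^3 = 64, so (p − 4) = 1280/64 = 20.
So p = 4 + 20 = 24.
Check: U(24, 5) = 1280.

p = 24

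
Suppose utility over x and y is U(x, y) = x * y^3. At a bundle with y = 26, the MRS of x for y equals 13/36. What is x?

x = 24

MU_x = y^3 and MU_y = 3·x·y^2.
MRS = MU_x/MU_y = (1/3)·y/x.
Substitute y = 26: MRS = (26/3)/x. Setting (26/3)/x = 13/36 gives x = (26/3)/(13/36) = 24.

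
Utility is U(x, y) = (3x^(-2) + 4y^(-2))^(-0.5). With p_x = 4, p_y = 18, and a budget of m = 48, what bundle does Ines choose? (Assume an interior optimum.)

x* = 3, y* = 2

For CES with ρ = -2, MRS = (3/4)·(y/x)^3.
Tangency: set MRS = p_x/p_y = 4/18 = 2/9.
So (y/x)^3 = 8/27; taking the cube root, y/x = 2/3, i.e. y = (2/3)·x.
Substitute into the budget 4·x + 18·y = 48: 16·x = 48, so x* = 3 and y* = (2/3)·3 = 2.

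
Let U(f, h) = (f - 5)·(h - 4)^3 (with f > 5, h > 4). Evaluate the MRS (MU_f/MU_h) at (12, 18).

MU_f = (h−4)^3, MU_h = 3·(f−5)·(h−4)^2.
MRS = (1/3)·(h−4)/(f−5).
At (12, 18): MRS = 2/3.
That is, one extra unit of f is worth 2/3 units of h at the margin.

MRS = 2/3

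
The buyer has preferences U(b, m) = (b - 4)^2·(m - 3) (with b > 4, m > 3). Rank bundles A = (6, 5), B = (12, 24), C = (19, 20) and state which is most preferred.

Bundle C

Evaluate utility at each bundle:
U(A) = 8.
U(B) = 1344.
U(C) = 3825.
Highest utility is C, so C ≻ B ≻ A.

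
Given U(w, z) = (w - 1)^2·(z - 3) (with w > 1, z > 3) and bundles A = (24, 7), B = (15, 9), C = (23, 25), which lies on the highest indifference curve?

Bundle C

Evaluate utility at each bundle:
U(A) = 2116.
U(B) = 1176.
U(C) = 10648.
Highest utility is C, so C ≻ A ≻ B.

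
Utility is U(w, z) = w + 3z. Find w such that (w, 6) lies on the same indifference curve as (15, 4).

U(15, 4) = 27.
Set U(w, 6) = 27 and solve.
w + 3·6 = 27 ⇒ w = 9 ⇒ w = 9.
Check: U(9, 6) = 27.

w = 9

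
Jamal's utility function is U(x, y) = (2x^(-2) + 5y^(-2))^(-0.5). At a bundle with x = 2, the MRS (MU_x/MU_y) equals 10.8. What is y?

y = 6

For CES with ρ = -2, MRS = (2/5)·(y/x)^3.
Setting (2/5)·(y/2)^3 = 10.8 gives (y/2)^3 = 27, so y/2 = 3 and y = 6.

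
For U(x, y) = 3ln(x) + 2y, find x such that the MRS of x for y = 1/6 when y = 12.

MU_x = 3/x, MU_y = 2.
MRS = 3/x ÷ 2.
MRS depends only on x: 1.5/x = 1/6 ⇒ x = 1.5/(1/6) = 9.

x = 9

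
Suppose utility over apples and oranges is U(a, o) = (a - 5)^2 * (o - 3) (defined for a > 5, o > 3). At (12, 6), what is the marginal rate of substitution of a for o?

MU_a = 2·(a−5)·(o−3), MU_o = (a−5)^2.
MRS = (2/1)·(o−3)/(a−5).
At (12, 6): MRS = 6/7.
The indifference curve has slope −6/7 at this bundle.

MRS = 6/7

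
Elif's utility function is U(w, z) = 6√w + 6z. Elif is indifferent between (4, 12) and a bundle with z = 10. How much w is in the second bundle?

U(4, 12) = 84.
Set U(w, 10) = 84 and solve.
With z = 10: 6√w = 84 − 6·10 = 24, so √w = 4 and w = 16.
Check: U(16, 10) = 84.

w = 16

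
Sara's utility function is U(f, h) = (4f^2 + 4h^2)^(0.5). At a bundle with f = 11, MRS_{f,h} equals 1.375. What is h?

For CES with ρ = 2, MRS = (h/f)^(-1).
Setting (h/11)^(-1) = 1.375 gives h/11 = 8/11 and h = 8.

h = 8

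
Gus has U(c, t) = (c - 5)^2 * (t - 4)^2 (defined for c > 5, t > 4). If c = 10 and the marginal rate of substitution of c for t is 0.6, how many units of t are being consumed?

t = 7

MU_c = 2·(c−5)·(t−4)^2, MU_t = 2·(c−5)^2·(t−4).
MRS = (t−4)/(c−5).
Substitute c = 10: MRS = (t − 4)/5. Setting this equal to 0.6 gives t − 4 = 0.6·5 = 3, so t = 7.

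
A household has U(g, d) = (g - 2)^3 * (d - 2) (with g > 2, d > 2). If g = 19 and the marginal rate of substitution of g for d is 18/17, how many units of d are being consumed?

d = 8

MU_g = 3·(g−2)^2·(d−2), MU_d = (g−2)^3.
MRS = (3/1)·(d−2)/(g−2).
Substitute g = 19: MRS = (d − 2)/(17/3). Setting this equal to 18/17 gives d − 2 = (18/17)·(17/3) = 6, so d = 8.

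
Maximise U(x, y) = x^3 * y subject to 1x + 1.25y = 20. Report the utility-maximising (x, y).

MU_x = 3·x^2·y and MU_y = x^3.
MRS = MU_x/MU_y = (3/1)·y/x.
Tangency: set MRS = p_x/p_y = 1/1.25 = 0.8.
So (3/1)·y/x = 0.8, i.e. y = (4/15)·x.
Substitute into the budget 1·x + 1.25·y = 20: (4/3)·x = 20, so x* = 15.
Then y* = (4/15)·15 = 4.

x* = 15, y* = 4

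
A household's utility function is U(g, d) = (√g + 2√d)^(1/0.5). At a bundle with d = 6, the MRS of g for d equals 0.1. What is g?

For CES with ρ = 0.5, MRS = (1/2)·√(d/g).
Setting (1/2)·√(6/g) = 0.1 gives √(6/g) = 0.2, so 6/g = 1/25 and g = 150.

g = 150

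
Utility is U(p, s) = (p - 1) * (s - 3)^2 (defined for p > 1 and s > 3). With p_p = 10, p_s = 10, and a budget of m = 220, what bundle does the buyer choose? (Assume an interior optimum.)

p* = 7, s* = 15

MU_p = (s−3)^2, MU_s = 2·(p−1)·(s−3).
MRS = (1/2)·(s−3)/(p−1).
Tangency: set MRS = p_p/p_s = 10/10 = 1.
So (1/2)·(s − 3)/(p − 1) = 1, i.e. (s − 3) = 2·(p − 1).
Rewrite the budget in excess-of-subsistence terms: 10·(p − 1) + 10·(s − 3) = 220 − 10·1 − 10·3 = 180.
Substituting, 30·(p − 1) = 180, so p − 1 = 6 and p* = 7.
Then s − 3 = 2·6 = 12, so s* = 15.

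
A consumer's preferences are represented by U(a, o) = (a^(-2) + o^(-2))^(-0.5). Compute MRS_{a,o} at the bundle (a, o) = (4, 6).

For CES with ρ = -2, MRS = (o/a)^3.
At (4, 6): MRS = 3.375.
So at (4, 6) the consumer would give up 3.375 units of o for one more unit of a.

MRS = 3.375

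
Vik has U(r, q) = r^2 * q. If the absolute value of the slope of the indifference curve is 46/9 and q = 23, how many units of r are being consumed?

r = 9

MU_r = 2·r·q and MU_q = r^2.
MRS = MU_r/MU_q = (2/1)·q/r.
Substitute q = 23: MRS = 46/r. Setting 46/r = 46/9 gives r = 46/(46/9) = 9.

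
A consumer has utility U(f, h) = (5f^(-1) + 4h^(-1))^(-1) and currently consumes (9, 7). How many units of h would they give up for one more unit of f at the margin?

MRS = 245/324

For CES with ρ = -1, MRS = (5/4)·(h/f)^2.
At (9, 7): MRS = 245/324.
That is, one extra unit of f is worth 245/324 units of h at the margin.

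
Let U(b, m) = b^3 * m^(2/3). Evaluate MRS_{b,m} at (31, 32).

MRS = 144/31

MU_b = 3·b^2·m^(2/3) and MU_m = 2/3·b^3·m^(-1/3).
MRS = MU_b/MU_m = (4.5)·m/b.
At (31, 32): MRS = 144/31.
So at (31, 32) the consumer would give up 144/31 units of m for one more unit of b.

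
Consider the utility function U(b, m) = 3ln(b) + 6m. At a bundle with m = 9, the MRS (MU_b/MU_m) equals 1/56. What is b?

MU_b = 3/b, MU_m = 6.
MRS = 3/b ÷ 6.
MRS depends only on b: 0.5/b = 1/56 ⇒ b = 0.5/(1/56) = 28.

b = 28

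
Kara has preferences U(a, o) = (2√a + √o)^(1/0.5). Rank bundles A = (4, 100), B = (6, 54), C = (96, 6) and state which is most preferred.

Bundle C

Evaluate utility at each bundle:
U(A) = 196.000.
U(B) = 150.000.
U(C) = 486.000.
Highest utility is C, so C ≻ A ≻ B.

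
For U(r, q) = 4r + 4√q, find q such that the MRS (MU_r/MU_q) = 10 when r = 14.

MU_r = 4, MU_q = 4/(2√q).
MRS = 4 ÷ (4/(2√q)).
MRS depends only on q: 2·√q = 10 ⇒ √q = 10/2 = 5 ⇒ q = 25.

q = 25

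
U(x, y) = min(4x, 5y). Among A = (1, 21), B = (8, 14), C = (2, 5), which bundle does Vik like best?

Bundle B

Evaluate utility at each bundle:
U(A) = 4.
U(B) = 32.
U(C) = 8.
Highest utility is B, so B ≻ C ≻ A.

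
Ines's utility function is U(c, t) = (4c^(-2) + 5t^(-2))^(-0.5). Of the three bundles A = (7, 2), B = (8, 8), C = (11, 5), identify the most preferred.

Bundle B

Evaluate utility at each bundle:
U(A) = 0.867.
U(B) = 2.667.
U(C) = 2.071.
Highest utility is B, so B ≻ C ≻ A.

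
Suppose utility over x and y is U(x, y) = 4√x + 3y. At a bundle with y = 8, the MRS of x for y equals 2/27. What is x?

MU_x = 4/(2√x), MU_y = 3.
MRS = 4/(2√x) ÷ 3.
MRS depends only on x: (2/3)/√x = 2/27 ⇒ √x = (2/3)/(2/27) = 9 ⇒ x = 81.

x = 81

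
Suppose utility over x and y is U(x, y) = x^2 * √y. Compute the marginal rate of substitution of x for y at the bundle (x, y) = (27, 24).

MU_x = 2·x·√y and MU_y = 0.5·x^2·y^(-0.5).
MRS = MU_x/MU_y = (4)·y/x.
At (27, 24): MRS = 32/9.
So at (27, 24) the consumer would give up 32/9 units of y for one more unit of x.

MRS = 32/9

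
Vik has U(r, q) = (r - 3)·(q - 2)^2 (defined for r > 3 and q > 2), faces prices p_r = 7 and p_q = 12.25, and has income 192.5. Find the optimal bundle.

MU_r = (q−2)^2, MU_q = 2·(r−3)·(q−2).
MRS = (1/2)·(q−2)/(r−3).
Tangency: set MRS = p_r/p_q = 7/12.25 = 4/7.
So (1/2)·(q − 2)/(r − 3) = 4/7, i.e. (q − 2) = (8/7)·(r − 3).
Rewrite the budget in excess-of-subsistence terms: 7·(r − 3) + 12.25·(q − 2) = 192.5 − 7·3 − 12.25·2 = 147.
Substituting, 21·(r − 3) = 147, so r − 3 = 7 and r* = 10.
Then q − 2 = (8/7)·7 = 8, so q* = 10.

r* = 10, q* = 10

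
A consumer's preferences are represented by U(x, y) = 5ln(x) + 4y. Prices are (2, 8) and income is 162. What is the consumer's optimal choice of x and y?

x* = 5, y* = 19

MU_x = 5/x, MU_y = 4.
MRS = 5/x ÷ 4.
Tangency: set MRS = p_x/p_y = 2/8 = 0.25.
MRS depends only on x: 1.25/x = 0.25 ⇒ x* = 1.25/0.25 = 5.
From the budget, 8·y = 162 − 2·5 = 152, so y* = 19.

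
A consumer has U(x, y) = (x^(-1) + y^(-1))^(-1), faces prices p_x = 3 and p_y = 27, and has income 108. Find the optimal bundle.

x* = 9, y* = 3

For CES with ρ = -1, MRS = (y/x)^2.
Tangency: set MRS = p_x/p_y = 3/27 = 1/9.
So (y/x)^2 = 1/9; taking the square root, y/x = 1/3, i.e. y = (1/3)·x.
Substitute into the budget 3·x + 27·y = 108: 12·x = 108, so x* = 9 and y* = (1/3)·9 = 3.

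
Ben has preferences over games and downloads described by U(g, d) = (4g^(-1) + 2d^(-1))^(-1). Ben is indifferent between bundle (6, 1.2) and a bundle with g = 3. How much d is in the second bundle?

d = 2

U depends on (g, d) only through S = 4g^(-1) + 2d^(-1), so equal utility means equal S. At (6, 1.2): S = 7/3.
With g = 3: 4·3^(-1) = 4/3, so 2d^(-1) = 7/3 − 4/3 = 1, i.e. d^(-1) = 0.5.
Hence d = 1/0.5 = 2.
Check: U(3, 2) = 0.4286.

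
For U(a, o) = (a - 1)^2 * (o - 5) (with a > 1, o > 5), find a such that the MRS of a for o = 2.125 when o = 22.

a = 17

MU_a = 2·(a−1)·(o−5), MU_o = (a−1)^2.
MRS = (2/1)·(o−5)/(a−1).
Substitute o = 22: MRS = 34/(a − 1). Setting this equal to 2.125 gives a − 1 = 34/2.125 = 16, so a = 17.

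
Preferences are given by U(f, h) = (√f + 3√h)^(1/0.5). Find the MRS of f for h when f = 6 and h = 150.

MRS = 5/3

For CES with ρ = 0.5, MRS = (1/3)·√(h/f).
At (6, 150): MRS = 5/3.
The indifference curve has slope −5/3 at this bundle.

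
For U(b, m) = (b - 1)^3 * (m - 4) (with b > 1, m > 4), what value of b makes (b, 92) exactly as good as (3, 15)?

U(3, 15) = 88.
Set U(b, 92) = 88 and solve.
With m = 92: (92 − 4) = 88, so (b − 1)^3 = 88/88 = 1.
Taking the cube root (with b > 1): b − 1 = 1, so b = 2.
Check: U(2, 92) = 88.

b = 2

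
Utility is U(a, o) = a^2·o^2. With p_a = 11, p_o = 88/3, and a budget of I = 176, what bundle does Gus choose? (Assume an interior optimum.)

a* = 8, o* = 3

MU_a = 2·a·o^2 and MU_o = 2·a^2·o.
MRS = MU_a/MU_o = o/a.
Tangency: set MRS = p_a/p_o = 11/(88/3) = 0.375.
So o/a = 0.375, i.e. o = 0.375·a.
Substitute into the budget 11·a + (88/3)·o = 176: 22·a = 176, so a* = 8.
Then o* = 0.375·8 = 3.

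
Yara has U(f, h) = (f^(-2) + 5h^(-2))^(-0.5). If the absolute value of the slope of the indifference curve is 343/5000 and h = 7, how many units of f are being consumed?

For CES with ρ = -2, MRS = (1/5)·(h/f)^3.
Setting (1/5)·(7/f)^3 = 343/5000 gives (7/f)^3 = 343/1000, so 7/f = 0.7 and f = 10.

f = 10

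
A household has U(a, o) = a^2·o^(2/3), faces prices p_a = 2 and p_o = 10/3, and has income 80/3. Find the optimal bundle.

MU_a = 2·a·o^(2/3) and MU_o = 2/3·a^2·o^(-1/3).
MRS = MU_a/MU_o = (3)·o/a.
Tangency: set MRS = p_a/p_o = 2/(10/3) = 0.6.
So (3)·o/a = 0.6, i.e. o = 0.2·a.
Substitute into the budget 2·a + (10/3)·o = 80/3: (8/3)·a = 80/3, so a* = 10.
Then o* = 0.2·10 = 2.

a* = 10, o* = 2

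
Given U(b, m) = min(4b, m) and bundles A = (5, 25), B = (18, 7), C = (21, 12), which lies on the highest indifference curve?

Evaluate utility at each bundle:
U(A) = 20.
U(B) = 7.
U(C) = 12.
Highest utility is A, so A ≻ C ≻ B.

Bundle A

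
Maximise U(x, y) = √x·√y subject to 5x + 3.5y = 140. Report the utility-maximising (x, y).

MU_x = 0.5·x^(-0.5)·√y and MU_y = 0.5·√x·y^(-0.5).
MRS = MU_x/MU_y = y/x.
Tangency: set MRS = p_x/p_y = 5/3.5 = 10/7.
So y/x = 10/7, i.e. y = (10/7)·x.
Substitute into the budget 5·x + 3.5·y = 140: 10·x = 140, so x* = 14.
Then y* = (10/7)·14 = 20.

x* = 14, y* = 20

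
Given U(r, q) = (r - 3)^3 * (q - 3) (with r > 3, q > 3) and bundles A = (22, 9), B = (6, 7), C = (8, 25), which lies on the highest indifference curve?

Bundle A

Evaluate utility at each bundle:
U(A) = 41154.
U(B) = 108.
U(C) = 2750.
Highest utility is A, so A ≻ C ≻ B.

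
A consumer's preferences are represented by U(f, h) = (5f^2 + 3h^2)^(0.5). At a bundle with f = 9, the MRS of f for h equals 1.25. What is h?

For CES with ρ = 2, MRS = (5/3)·(h/f)^(-1).
Setting (5/3)·(h/9)^(-1) = 1.25 gives (h/9)^(-1) = 0.75, so h/9 = 4/3 and h = 12.

h = 12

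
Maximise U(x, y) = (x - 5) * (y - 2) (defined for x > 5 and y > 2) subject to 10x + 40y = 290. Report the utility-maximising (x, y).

x* = 13, y* = 4

MU_x = (y−2), MU_y = (x−5).
MRS = (y−2)/(x−5).
Tangency: set MRS = p_x/p_y = 10/40 = 0.25.
So (y − 2)/(x − 5) = 0.25, i.e. (y − 2) = 0.25·(x − 5).
Rewrite the budget in excess-of-subsistence terms: 10·(x − 5) + 40·(y − 2) = 290 − 10·5 − 40·2 = 160.
Substituting, 20·(x − 5) = 160, so x − 5 = 8 and x* = 13.
Then y − 2 = 0.25·8 = 2, so y* = 4.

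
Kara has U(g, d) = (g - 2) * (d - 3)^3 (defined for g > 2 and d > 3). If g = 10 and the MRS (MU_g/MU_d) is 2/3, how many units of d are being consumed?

d = 19

MU_g = (d−3)^3, MU_d = 3·(g−2)·(d−3)^2.
MRS = (1/3)·(d−3)/(g−2).
Substitute g = 10: MRS = (d − 3)/24. Setting this equal to 2/3 gives d − 3 = (2/3)·24 = 16, so d = 19.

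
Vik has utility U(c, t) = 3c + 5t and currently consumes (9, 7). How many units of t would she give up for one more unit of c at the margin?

MRS = 0.6

MU_c = 3, MU_t = 5, so MRS = 3/5 = 0.6 at every bundle.
At (9, 7): MRS = 0.6.
That is, one extra unit of c is worth 0.6 units of t at the margin.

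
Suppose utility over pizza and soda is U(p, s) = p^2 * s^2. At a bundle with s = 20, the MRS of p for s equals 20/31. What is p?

MU_p = 2·p·s^2 and MU_s = 2·p^2·s.
MRS = MU_p/MU_s = s/p.
Substitute s = 20: MRS = 20/p. Setting 20/p = 20/31 gives p = 20/(20/31) = 31.

p = 31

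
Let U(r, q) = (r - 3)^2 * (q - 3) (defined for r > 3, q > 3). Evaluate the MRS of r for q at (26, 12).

MRS = 18/23

MU_r = 2·(r−3)·(q−3), MU_q = (r−3)^2.
MRS = (2/1)·(q−3)/(r−3).
At (26, 12): MRS = 18/23.
That is, one extra unit of r is worth 18/23 units of q at the margin.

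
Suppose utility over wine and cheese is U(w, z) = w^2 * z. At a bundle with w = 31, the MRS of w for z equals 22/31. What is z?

z = 11

MU_w = 2·w·z and MU_z = w^2.
MRS = MU_w/MU_z = (2/1)·z/w.
Substitute w = 31: MRS = z/15.5. Setting z/15.5 = 22/31 gives z = (22/31)·15.5 = 11.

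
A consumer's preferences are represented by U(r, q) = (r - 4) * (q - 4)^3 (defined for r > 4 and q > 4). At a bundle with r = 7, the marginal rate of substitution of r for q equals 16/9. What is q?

q = 20

MU_r = (q−4)^3, MU_q = 3·(r−4)·(q−4)^2.
MRS = (1/3)·(q−4)/(r−4).
Substitute r = 7: MRS = (q − 4)/9. Setting this equal to 16/9 gives q − 4 = (16/9)·9 = 16, so q = 20.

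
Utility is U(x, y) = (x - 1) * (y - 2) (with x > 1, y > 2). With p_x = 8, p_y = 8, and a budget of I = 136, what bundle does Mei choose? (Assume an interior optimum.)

x* = 8, y* = 9

MU_x = (y−2), MU_y = (x−1).
MRS = (y−2)/(x−1).
Tangency: set MRS = p_x/p_y = 8/8 = 1.
So (y − 2)/(x − 1) = 1, i.e. (y − 2) = (x − 1).
Rewrite the budget in excess-of-subsistence terms: 8·(x − 1) + 8·(y − 2) = 136 − 8·1 − 8·2 = 112.
Substituting, 16·(x − 1) = 112, so x − 1 = 7 and x* = 8.
Then y − 2 = 7, so y* = 9.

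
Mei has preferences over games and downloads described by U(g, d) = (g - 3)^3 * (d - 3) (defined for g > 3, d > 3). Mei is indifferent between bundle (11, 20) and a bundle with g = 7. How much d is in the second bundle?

d = 139

U(11, 20) = 8704.
Set U(7, d) = 8704 and solve.
With g = 7: (7 − 3)^3 = 64, so (d − 3) = 8704/64 = 136.
So d = 3 + 136 = 139.
Check: U(7, 139) = 8704.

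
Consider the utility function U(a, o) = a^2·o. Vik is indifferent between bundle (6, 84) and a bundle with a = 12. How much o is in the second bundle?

o = 21

U(6, 84) = 3024.
Set U(12, o) = 3024 and solve.
With a = 12: 12^2 = 144, so o = 3024/144 = 21.
Check: U(12, 21) = 3024.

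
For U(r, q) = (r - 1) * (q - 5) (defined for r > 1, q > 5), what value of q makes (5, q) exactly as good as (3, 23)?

U(3, 23) = 36.
Set U(5, q) = 36 and solve.
With r = 5: (5 − 1) = 4, so (q − 5) = 36/4 = 9.
So q = 5 + 9 = 14.
Check: U(5, 14) = 36.

q = 14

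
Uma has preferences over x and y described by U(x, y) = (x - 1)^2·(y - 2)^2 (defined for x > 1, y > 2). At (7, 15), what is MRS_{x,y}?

MRS = 13/6

MU_x = 2·(x−1)·(y−2)^2, MU_y = 2·(x−1)^2·(y−2).
MRS = (y−2)/(x−1).
At (7, 15): MRS = 13/6.
The indifference curve has slope −13/6 at this bundle.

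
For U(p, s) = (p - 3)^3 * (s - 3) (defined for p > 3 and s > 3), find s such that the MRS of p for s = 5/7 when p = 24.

MU_p = 3·(p−3)^2·(s−3), MU_s = (p−3)^3.
MRS = (3/1)·(s−3)/(p−3).
Substitute p = 24: MRS = (s − 3)/7. Setting this equal to 5/7 gives s − 3 = (5/7)·7 = 5, so s = 8.

s = 8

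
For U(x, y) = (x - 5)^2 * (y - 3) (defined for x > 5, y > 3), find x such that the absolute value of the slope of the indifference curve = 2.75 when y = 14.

x = 13

MU_x = 2·(x−5)·(y−3), MU_y = (x−5)^2.
MRS = (2/1)·(y−3)/(x−5).
Substitute y = 14: MRS = 22/(x − 5). Setting this equal to 2.75 gives x − 5 = 22/2.75 = 8, so x = 13.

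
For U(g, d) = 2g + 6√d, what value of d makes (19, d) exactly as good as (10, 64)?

U(10, 64) = 68.
Set U(19, d) = 68 and solve.
With g = 19: 6√d = 68 − 2·19 = 30, so √d = 5 and d = 25.
Check: U(19, 25) = 68.

d = 25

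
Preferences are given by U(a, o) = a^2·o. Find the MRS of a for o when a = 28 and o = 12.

MRS = 6/7

MU_a = 2·a·o and MU_o = a^2.
MRS = MU_a/MU_o = (2/1)·o/a.
At (28, 12): MRS = 6/7.
The indifference curve has slope −6/7 at this bundle.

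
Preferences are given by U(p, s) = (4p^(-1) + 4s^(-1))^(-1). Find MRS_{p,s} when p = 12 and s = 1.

For CES with ρ = -1, MRS = (s/p)^2.
At (12, 1): MRS = 1/144.
The indifference curve has slope −1/144 at this bundle.

MRS = 1/144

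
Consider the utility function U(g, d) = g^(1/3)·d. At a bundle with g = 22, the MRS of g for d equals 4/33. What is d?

d = 8

MU_g = 1/3·g^(-2/3)·d and MU_d = g^(1/3).
MRS = MU_g/MU_d = (1/3)·d/g.
Substitute g = 22: MRS = d/66. Setting d/66 = 4/33 gives d = (4/33)·66 = 8.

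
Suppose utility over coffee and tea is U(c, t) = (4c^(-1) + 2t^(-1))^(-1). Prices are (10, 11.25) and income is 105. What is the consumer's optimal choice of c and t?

c* = 6, t* = 4

For CES with ρ = -1, MRS = (4/2)·(t/c)^2.
Tangency: set MRS = p_c/p_t = 10/11.25 = 8/9.
So (t/c)^2 = 4/9; taking the square root, t/c = 2/3, i.e. t = (2/3)·c.
Substitute into the budget 10·c + 11.25·t = 105: 17.5·c = 105, so c* = 6 and t* = (2/3)·6 = 4.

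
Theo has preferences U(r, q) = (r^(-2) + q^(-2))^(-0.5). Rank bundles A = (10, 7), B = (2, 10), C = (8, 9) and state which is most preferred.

Bundle C

Evaluate utility at each bundle:
U(A) = 5.735.
U(B) = 1.961.
U(C) = 5.979.
Highest utility is C, so C ≻ A ≻ B.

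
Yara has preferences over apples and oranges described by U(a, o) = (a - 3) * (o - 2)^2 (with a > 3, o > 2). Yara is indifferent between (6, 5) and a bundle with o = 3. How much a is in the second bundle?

U(6, 5) = 27.
Set U(a, 3) = 27 and solve.
With o = 3: (3 − 2)^2 = 1, so (a − 3) = 27/1 = 27.
So a = 3 + 27 = 30.
Check: U(30, 3) = 27.

a = 30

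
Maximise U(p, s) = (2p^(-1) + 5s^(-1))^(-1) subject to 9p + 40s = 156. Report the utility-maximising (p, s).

p* = 4, s* = 3

For CES with ρ = -1, MRS = (2/5)·(s/p)^2.
Tangency: set MRS = p_p/p_s = 9/40.
So (s/p)^2 = 9/16; taking the square root, s/p = 0.75, i.e. s = 0.75·p.
Substitute into the budget 9·p + 40·s = 156: 39·p = 156, so p* = 4 and s* = 0.75·4 = 3.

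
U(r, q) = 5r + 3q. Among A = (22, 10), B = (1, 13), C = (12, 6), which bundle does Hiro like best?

Bundle A

Evaluate utility at each bundle:
U(A) = 140.
U(B) = 44.
U(C) = 78.
Highest utility is A, so A ≻ C ≻ B.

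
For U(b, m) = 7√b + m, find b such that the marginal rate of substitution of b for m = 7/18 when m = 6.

MU_b = 7/(2√b), MU_m = 1.
MRS = 7/(2√b) ÷ 1.
MRS depends only on b: 3.5/√b = 7/18 ⇒ √b = 3.5/(7/18) = 9 ⇒ b = 81.

b = 81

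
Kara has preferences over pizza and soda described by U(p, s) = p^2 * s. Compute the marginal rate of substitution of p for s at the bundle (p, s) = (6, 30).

MRS = 10

MU_p = 2·p·s and MU_s = p^2.
MRS = MU_p/MU_s = (2/1)·s/p.
At (6, 30): MRS = 10.
That is, one extra unit of p is worth 10 units of s at the margin.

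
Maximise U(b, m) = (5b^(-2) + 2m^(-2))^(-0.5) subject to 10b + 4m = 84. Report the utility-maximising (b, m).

For CES with ρ = -2, MRS = (5/2)·(m/b)^3.
Tangency: set MRS = p_b/p_m = 10/4 = 2.5.
So (m/b)^3 = 1; taking the cube root, m/b = 1, i.e. m = b.
Substitute into the budget 10·b + 4·m = 84: 14·b = 84, so b* = 6 and m* = 6.

b* = 6, m* = 6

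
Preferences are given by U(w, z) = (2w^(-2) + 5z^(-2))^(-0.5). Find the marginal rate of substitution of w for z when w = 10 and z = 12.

For CES with ρ = -2, MRS = (2/5)·(z/w)^3.
At (10, 12): MRS = 432/625.
The indifference curve has slope −432/625 at this bundle.

MRS = 432/625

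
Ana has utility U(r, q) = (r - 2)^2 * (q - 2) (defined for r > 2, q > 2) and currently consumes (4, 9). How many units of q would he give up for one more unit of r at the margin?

MRS = 7

MU_r = 2·(r−2)·(q−2), MU_q = (r−2)^2.
MRS = (2/1)·(q−2)/(r−2).
At (4, 9): MRS = 7.
So at (4, 9) the consumer would give up 7 units of q for one more unit of r.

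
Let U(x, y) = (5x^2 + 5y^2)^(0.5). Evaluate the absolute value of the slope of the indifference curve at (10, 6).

MRS = 5/3

For CES with ρ = 2, MRS = (y/x)^(-1).
At (10, 6): MRS = 5/3.
The indifference curve has slope −5/3 at this bundle.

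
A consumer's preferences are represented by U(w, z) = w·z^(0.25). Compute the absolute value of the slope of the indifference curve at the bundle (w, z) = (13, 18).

MU_w = z^(0.25) and MU_z = 0.25·w·z^(-0.75).
MRS = MU_w/MU_z = (4)·z/w.
At (13, 18): MRS = 72/13.
So at (13, 18) the consumer would give up 72/13 units of z for one more unit of w.

MRS = 72/13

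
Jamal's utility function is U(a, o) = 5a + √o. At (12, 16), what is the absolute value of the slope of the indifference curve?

MRS = 40

MU_a = 5, MU_o = 1/(2√o).
MRS = 5 ÷ (1/(2√o)).
At (12, 16): MRS = 40.
The indifference curve has slope −40 at this bundle.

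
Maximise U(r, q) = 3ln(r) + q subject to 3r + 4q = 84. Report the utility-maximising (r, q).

MU_r = 3/r, MU_q = 1.
MRS = 3/r ÷ 1.
Tangency: set MRS = p_r/p_q = 3/4 = 0.75.
MRS depends only on r: 3/r = 0.75 ⇒ r* = 3/0.75 = 4.
From the budget, 4·q = 84 − 3·4 = 72, so q* = 18.

r* = 4, q* = 18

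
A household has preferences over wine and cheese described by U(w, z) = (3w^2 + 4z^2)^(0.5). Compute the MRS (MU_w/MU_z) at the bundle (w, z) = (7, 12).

For CES with ρ = 2, MRS = (3/4)·(z/w)^(-1).
At (7, 12): MRS = 7/16.
The indifference curve has slope −7/16 at this bundle.

MRS = 7/16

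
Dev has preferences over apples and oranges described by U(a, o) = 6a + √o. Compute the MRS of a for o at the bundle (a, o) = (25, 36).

MU_a = 6, MU_o = 1/(2√o).
MRS = 6 ÷ (1/(2√o)).
At (25, 36): MRS = 72.
So at (25, 36) the consumer would give up 72 units of o for one more unit of a.

MRS = 72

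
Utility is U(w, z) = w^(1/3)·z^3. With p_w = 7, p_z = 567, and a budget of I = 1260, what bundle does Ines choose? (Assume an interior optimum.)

MU_w = 1/3·w^(-2/3)·z^3 and MU_z = 3·w^(1/3)·z^2.
MRS = MU_w/MU_z = (1/9)·z/w.
Tangency: set MRS = p_w/p_z = 7/567 = 1/81.
So (1/9)·z/w = 1/81, i.e. z = (1/9)·w.
Substitute into the budget 7·w + 567·z = 1260: 70·w = 1260, so w* = 18.
Then z* = (1/9)·18 = 2.

w* = 18, z* = 2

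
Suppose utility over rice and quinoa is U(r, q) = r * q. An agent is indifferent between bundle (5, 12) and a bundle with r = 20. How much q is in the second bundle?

U(5, 12) = 60.
Set U(20, q) = 60 and solve.
With r = 20: q = 60/20 = 3.
Check: U(20, 3) = 60.

q = 3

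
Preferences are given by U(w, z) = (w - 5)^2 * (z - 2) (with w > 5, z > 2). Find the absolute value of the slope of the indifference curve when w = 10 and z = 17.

MU_w = 2·(w−5)·(z−2), MU_z = (w−5)^2.
MRS = (2/1)·(z−2)/(w−5).
At (10, 17): MRS = 6.
The indifference curve has slope −6 at this bundle.

MRS = 6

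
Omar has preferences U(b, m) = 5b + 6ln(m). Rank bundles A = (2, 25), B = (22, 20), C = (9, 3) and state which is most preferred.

Bundle B

Evaluate utility at each bundle:
U(A) = 29.313.
U(B) = 127.974.
U(C) = 51.592.
Highest utility is B, so B ≻ C ≻ A.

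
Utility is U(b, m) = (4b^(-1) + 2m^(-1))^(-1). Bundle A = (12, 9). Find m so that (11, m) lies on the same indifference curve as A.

m = 198/19

U depends on (b, m) only through S = 4b^(-1) + 2m^(-1), so equal utility means equal S. At (12, 9): S = 5/9.
With b = 11: 4·11^(-1) = 4/11, so 2m^(-1) = 5/9 − 4/11 = 19/99, i.e. m^(-1) = 19/198.
Hence m = 1/(19/198) = 198/19.
Check: U(11, 198/19) = 1.8.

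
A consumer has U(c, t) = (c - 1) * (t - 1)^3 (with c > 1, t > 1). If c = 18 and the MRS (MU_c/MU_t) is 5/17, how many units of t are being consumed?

t = 16

MU_c = (t−1)^3, MU_t = 3·(c−1)·(t−1)^2.
MRS = (1/3)·(t−1)/(c−1).
Substitute c = 18: MRS = (t − 1)/51. Setting this equal to 5/17 gives t − 1 = (5/17)·51 = 15, so t = 16.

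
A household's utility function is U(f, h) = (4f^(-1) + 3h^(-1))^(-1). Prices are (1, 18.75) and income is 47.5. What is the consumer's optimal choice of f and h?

f* = 10, h* = 2

For CES with ρ = -1, MRS = (4/3)·(h/f)^2.
Tangency: set MRS = p_f/p_h = 1/18.75 = 4/75.
So (h/f)^2 = 1/25; taking the square root, h/f = 0.2, i.e. h = 0.2·f.
Substitute into the budget 1·f + 18.75·h = 47.5: 4.75·f = 47.5, so f* = 10 and h* = 0.2·10 = 2.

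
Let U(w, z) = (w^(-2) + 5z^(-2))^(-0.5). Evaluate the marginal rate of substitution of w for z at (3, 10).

For CES with ρ = -2, MRS = (1/5)·(z/w)^3.
At (3, 10): MRS = 200/27.
The indifference curve has slope −200/27 at this bundle.

MRS = 200/27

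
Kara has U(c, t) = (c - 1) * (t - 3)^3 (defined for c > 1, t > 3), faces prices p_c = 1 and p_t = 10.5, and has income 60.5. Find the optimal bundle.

MU_c = (t−3)^3, MU_t = 3·(c−1)·(t−3)^2.
MRS = (1/3)·(t−3)/(c−1).
Tangency: set MRS = p_c/p_t = 1/10.5 = 2/21.
So (1/3)·(t − 3)/(c − 1) = 2/21, i.e. (t − 3) = (2/7)·(c − 1).
Rewrite the budget in excess-of-subsistence terms: 1·(c − 1) + 10.5·(t − 3) = 60.5 − 1·1 − 10.5·3 = 28.
Substituting, 4·(c − 1) = 28, so c − 1 = 7 and c* = 8.
Then t − 3 = (2/7)·7 = 2, so t* = 5.

c* = 8, t* = 5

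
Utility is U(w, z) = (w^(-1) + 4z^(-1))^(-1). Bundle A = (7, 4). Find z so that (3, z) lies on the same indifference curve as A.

z = 84/17

U depends on (w, z) only through S = w^(-1) + 4z^(-1), so equal utility means equal S. At (7, 4): S = 8/7.
With w = 3: 3^(-1) = 1/3, so 4z^(-1) = 8/7 − 1/3 = 17/21, i.e. z^(-1) = 17/84.
Hence z = 1/(17/84) = 84/17.
Check: U(3, 84/17) = 0.875.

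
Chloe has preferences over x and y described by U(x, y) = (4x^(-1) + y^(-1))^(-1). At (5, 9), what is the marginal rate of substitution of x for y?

For CES with ρ = -1, MRS = (4/1)·(y/x)^2.
At (5, 9): MRS = 324/25.
So at (5, 9) the consumer would give up 324/25 units of y for one more unit of x.

MRS = 324/25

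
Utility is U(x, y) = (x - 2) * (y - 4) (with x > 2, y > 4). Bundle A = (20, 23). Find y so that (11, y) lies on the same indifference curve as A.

U(20, 23) = 342.
Set U(11, y) = 342 and solve.
With x = 11: (11 − 2) = 9, so (y − 4) = 342/9 = 38.
So y = 4 + 38 = 42.
Check: U(11, 42) = 342.

y = 42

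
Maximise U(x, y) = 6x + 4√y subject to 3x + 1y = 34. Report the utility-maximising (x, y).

MU_x = 6, MU_y = 4/(2√y).
MRS = 6 ÷ (4/(2√y)).
Tangency: set MRS = p_x/p_y = 3/1 = 3.
MRS depends only on y: 3·√y = 3 ⇒ √y = 3/3 = 1 ⇒ y* = 1.
From the budget, 3·x = 34 − 1·1 = 33, so x* = 11.

x* = 11, y* = 1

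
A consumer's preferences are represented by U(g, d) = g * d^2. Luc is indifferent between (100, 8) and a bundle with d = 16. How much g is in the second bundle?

U(100, 8) = 6400.
Set U(g, 16) = 6400 and solve.
With d = 16: 16^2 = 256, so g = 6400/256 = 25.
Check: U(25, 16) = 6400.

g = 25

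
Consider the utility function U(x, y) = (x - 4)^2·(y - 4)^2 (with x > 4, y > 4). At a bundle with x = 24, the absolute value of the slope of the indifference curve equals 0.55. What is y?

MU_x = 2·(x−4)·(y−4)^2, MU_y = 2·(x−4)^2·(y−4).
MRS = (y−4)/(x−4).
Substitute x = 24: MRS = (y − 4)/20. Setting this equal to 0.55 gives y − 4 = 0.55·20 = 11, so y = 15.

y = 15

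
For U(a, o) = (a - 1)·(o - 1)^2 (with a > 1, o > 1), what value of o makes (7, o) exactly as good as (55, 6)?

U(55, 6) = 1350.
Set U(7, o) = 1350 and solve.
With a = 7: (7 − 1) = 6, so (o − 1)^2 = 1350/6 = 225.
Taking the square root (with o > 1): o − 1 = 15, so o = 16.
Check: U(7, 16) = 1350.

o = 16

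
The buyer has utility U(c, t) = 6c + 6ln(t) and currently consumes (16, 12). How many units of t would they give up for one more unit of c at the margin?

MRS = 12

MU_c = 6, MU_t = 6/t.
MRS = 6 ÷ (6/t).
At (16, 12): MRS = 12.
So at (16, 12) the consumer would give up 12 units of t for one more unit of c.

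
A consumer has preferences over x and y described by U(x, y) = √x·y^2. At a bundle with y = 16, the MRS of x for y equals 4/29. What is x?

x = 29

MU_x = 0.5·x^(-0.5)·y^2 and MU_y = 2·√x·y.
MRS = MU_x/MU_y = (0.25)·y/x.
Substitute y = 16: MRS = 4/x. Setting 4/x = 4/29 gives x = 4/(4/29) = 29.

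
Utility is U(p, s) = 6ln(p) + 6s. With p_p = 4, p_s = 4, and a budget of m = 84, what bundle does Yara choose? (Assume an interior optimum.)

MU_p = 6/p, MU_s = 6.
MRS = 6/p ÷ 6.
Tangency: set MRS = p_p/p_s = 4/4 = 1.
MRS depends only on p: 1/p = 1 ⇒ p* = 1/1 = 1.
From the budget, 4·s = 84 − 4·1 = 80, so s* = 20.

p* = 1, s* = 20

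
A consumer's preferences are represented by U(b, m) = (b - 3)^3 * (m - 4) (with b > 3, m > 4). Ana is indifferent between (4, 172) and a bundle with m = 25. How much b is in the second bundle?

U(4, 172) = 168.
Set U(b, 25) = 168 and solve.
With m = 25: (25 − 4) = 21, so (b − 3)^3 = 168/21 = 8.
Taking the cube root (with b > 3): b − 3 = 2, so b = 5.
Check: U(5, 25) = 168.

b = 5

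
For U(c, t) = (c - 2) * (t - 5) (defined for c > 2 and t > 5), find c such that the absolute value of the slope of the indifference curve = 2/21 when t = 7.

c = 23

MU_c = (t−5), MU_t = (c−2).
MRS = (t−5)/(c−2).
Substitute t = 7: MRS = 2/(c − 2). Setting this equal to 2/21 gives c − 2 = 2/(2/21) = 21, so c = 23.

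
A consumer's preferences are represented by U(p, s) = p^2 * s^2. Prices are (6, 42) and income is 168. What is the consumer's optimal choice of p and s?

p* = 14, s* = 2

MU_p = 2·p·s^2 and MU_s = 2·p^2·s.
MRS = MU_p/MU_s = s/p.
Tangency: set MRS = p_p/p_s = 6/42 = 1/7.
So s/p = 1/7, i.e. s = (1/7)·p.
Substitute into the budget 6·p + 42·s = 168: 12·p = 168, so p* = 14.
Then s* = (1/7)·14 = 2.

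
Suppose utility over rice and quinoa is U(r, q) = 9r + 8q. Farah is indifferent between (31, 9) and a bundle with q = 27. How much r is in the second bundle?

U(31, 9) = 351.
Set U(r, 27) = 351 and solve.
9r + 8·27 = 351 ⇒ 9r = 135 ⇒ r = 15.
Check: U(15, 27) = 351.

r = 15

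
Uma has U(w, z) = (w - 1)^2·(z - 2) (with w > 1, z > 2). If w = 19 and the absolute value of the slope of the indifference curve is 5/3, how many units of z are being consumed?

z = 17

MU_w = 2·(w−1)·(z−2), MU_z = (w−1)^2.
MRS = (2/1)·(z−2)/(w−1).
Substitute w = 19: MRS = (z − 2)/9. Setting this equal to 5/3 gives z − 2 = (5/3)·9 = 15, so z = 17.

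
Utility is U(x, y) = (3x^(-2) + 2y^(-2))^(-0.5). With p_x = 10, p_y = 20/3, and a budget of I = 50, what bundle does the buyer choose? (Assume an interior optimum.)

x* = 3, y* = 3

For CES with ρ = -2, MRS = (3/2)·(y/x)^3.
Tangency: set MRS = p_x/p_y = 10/(20/3) = 1.5.
So (y/x)^3 = 1; taking the cube root, y/x = 1, i.e. y = x.
Substitute into the budget 10·x + (20/3)·y = 50: (50/3)·x = 50, so x* = 3 and y* = 3.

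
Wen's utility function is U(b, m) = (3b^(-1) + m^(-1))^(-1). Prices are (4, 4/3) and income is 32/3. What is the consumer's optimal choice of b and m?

b* = 2, m* = 2

For CES with ρ = -1, MRS = (3/1)·(m/b)^2.
Tangency: set MRS = p_b/p_m = 4/(4/3) = 3.
So (m/b)^2 = 1; taking the square root, m/b = 1, i.e. m = b.
Substitute into the budget 4·b + (4/3)·m = 32/3: (16/3)·b = 32/3, so b* = 2 and m* = 2.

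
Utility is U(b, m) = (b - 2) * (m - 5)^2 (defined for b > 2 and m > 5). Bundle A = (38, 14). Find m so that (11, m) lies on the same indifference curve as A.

m = 23

U(38, 14) = 2916.
Set U(11, m) = 2916 and solve.
With b = 11: (11 − 2) = 9, so (m − 5)^2 = 2916/9 = 324.
Taking the square root (with m > 5): m − 5 = 18, so m = 23.
Check: U(11, 23) = 2916.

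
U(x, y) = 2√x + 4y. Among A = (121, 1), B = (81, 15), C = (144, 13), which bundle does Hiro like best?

Evaluate utility at each bundle:
U(A) = 26.000.
U(B) = 78.000.
U(C) = 76.000.
Highest utility is B, so B ≻ C ≻ A.

Bundle B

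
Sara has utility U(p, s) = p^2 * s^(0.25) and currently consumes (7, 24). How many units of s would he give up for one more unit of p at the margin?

MU_p = 2·p·s^(0.25) and MU_s = 0.25·p^2·s^(-0.75).
MRS = MU_p/MU_s = (8)·s/p.
At (7, 24): MRS = 192/7.
The indifference curve has slope −192/7 at this bundle.

MRS = 192/7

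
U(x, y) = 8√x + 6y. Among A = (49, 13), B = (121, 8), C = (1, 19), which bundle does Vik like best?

Evaluate utility at each bundle:
U(A) = 134.000.
U(B) = 136.000.
U(C) = 122.000.
Highest utility is B, so B ≻ A ≻ C.

Bundle B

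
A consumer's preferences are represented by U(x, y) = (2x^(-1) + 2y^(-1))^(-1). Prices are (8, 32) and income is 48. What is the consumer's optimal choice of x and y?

For CES with ρ = -1, MRS = (y/x)^2.
Tangency: set MRS = p_x/p_y = 8/32 = 0.25.
So (y/x)^2 = 0.25; taking the square root, y/x = 0.5, i.e. y = 0.5·x.
Substitute into the budget 8·x + 32·y = 48: 24·x = 48, so x* = 2 and y* = 0.5·2 = 1.

x* = 2, y* = 1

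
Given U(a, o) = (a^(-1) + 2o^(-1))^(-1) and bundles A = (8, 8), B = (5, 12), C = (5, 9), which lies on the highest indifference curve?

Evaluate utility at each bundle:
U(A) = 2.667.
U(B) = 2.727.
U(C) = 2.368.
Highest utility is B, so B ≻ A ≻ C.

Bundle B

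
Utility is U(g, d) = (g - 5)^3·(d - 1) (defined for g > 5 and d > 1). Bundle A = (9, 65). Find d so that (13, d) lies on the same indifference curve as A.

d = 9

U(9, 65) = 4096.
Set U(13, d) = 4096 and solve.
With g = 13: (13 − 5)^3 = 512, so (d − 1) = 4096/512 = 8.
So d = 1 + 8 = 9.
Check: U(13, 9) = 4096.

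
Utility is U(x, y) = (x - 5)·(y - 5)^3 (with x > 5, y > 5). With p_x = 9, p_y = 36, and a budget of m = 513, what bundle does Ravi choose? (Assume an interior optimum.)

x* = 13, y* = 11

MU_x = (y−5)^3, MU_y = 3·(x−5)·(y−5)^2.
MRS = (1/3)·(y−5)/(x−5).
Tangency: set MRS = p_x/p_y = 9/36 = 0.25.
So (1/3)·(y − 5)/(x − 5) = 0.25, i.e. (y − 5) = 0.75·(x − 5).
Rewrite the budget in excess-of-subsistence terms: 9·(x − 5) + 36·(y − 5) = 513 − 9·5 − 36·5 = 288.
Substituting, 36·(x − 5) = 288, so x − 5 = 8 and x* = 13.
Then y − 5 = 0.75·8 = 6, so y* = 11.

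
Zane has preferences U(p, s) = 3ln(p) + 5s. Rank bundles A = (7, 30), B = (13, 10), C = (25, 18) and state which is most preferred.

Evaluate utility at each bundle:
U(A) = 155.838.
U(B) = 57.695.
U(C) = 99.657.
Highest utility is A, so A ≻ C ≻ B.

Bundle A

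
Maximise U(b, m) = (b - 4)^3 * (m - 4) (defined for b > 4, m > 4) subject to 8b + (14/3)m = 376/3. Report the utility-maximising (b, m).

b* = 11, m* = 8

MU_b = 3·(b−4)^2·(m−4), MU_m = (b−4)^3.
MRS = (3/1)·(m−4)/(b−4).
Tangency: set MRS = p_b/p_m = 8/(14/3) = 12/7.
So (3/1)·(m − 4)/(b − 4) = 12/7, i.e. (m − 4) = (4/7)·(b − 4).
Rewrite the budget in excess-of-subsistence terms: 8·(b − 4) + (14/3)·(m − 4) = 376/3 − 8·4 − (14/3)·4 = 224/3.
Substituting, (32/3)·(b − 4) = 224/3, so b − 4 = 7 and b* = 11.
Then m − 4 = (4/7)·7 = 4, so m* = 8.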